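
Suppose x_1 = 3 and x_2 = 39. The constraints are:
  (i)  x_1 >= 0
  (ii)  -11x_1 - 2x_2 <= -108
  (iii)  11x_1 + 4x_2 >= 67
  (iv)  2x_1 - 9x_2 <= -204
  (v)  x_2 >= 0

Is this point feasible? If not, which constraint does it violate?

(i): 3 ≥ 0 ✓
(ii): -111 ≤ -108 ✓
(iii): 189 ≥ 67 ✓
(iv): -345 ≤ -204 ✓
(v): 39 ≥ 0 ✓

feasible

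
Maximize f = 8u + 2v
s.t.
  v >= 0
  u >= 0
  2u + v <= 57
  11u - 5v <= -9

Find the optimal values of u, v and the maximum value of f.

Extreme points and f = 8u + 2v:
  (0, 57) → f = 114
  (0, 9/5) → f = 18/5
  (92/7, 215/7) → f = 1166/7

u = 92/7, v = 215/7, maximum f = 1166/7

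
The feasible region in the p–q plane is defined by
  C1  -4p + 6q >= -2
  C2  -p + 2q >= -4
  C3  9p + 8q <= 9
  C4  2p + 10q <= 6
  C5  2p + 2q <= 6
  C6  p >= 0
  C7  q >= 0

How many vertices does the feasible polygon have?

5

Pairwise boundary intersections that survive every other constraint:
  (35/43, 9/43)
  (1/2, 0)
  (21/37, 18/37)
  (0, 3/5)
  (0, 0)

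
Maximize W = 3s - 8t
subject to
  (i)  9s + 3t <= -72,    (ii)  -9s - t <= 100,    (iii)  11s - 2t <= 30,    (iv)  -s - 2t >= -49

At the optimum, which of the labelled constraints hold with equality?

Feasible corners and W = 3s - 8t:
  (-38/3, 14) → W = -150
  (-18/17, -354/17) → W = 2778/17
  (-170/29, -1370/29) → W = 10450/29

The maximum is at (-170/29, -1370/29). Substituting into each constraint, equality holds for (ii) and (iii); the remaining constraints have slack.

(ii) and (iii)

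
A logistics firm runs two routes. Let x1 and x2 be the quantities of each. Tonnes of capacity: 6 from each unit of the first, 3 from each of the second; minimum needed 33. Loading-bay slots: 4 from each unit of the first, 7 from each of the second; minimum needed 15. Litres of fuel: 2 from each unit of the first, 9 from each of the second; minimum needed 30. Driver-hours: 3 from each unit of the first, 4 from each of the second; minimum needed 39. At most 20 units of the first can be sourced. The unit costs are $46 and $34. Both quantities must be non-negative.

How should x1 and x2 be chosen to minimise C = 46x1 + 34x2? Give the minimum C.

x1 = 1, x2 = 9, minimum C = 352

Corner points and C = 46x1 + 34x2:
  (0, 11) → C = 374
  (15, 0) → C = 690
  (20, 0) → C = 920
  (1, 9) → C = 352
  (231/19, 12/19) → C = 11034/19
The feasible region is unbounded (it extends along (0, 1)), but C strictly increases along every unbounded feasible direction, so there is no improving ray and the minimum is attained at a vertex.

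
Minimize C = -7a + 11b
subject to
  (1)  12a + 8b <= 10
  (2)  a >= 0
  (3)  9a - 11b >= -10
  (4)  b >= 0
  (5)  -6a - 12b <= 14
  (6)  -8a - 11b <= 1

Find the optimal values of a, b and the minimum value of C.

Feasible corners and C = -7a + 11b:
  (5/34, 35/34) → C = 175/17
  (5/6, 0) → C = -35/6
  (0, 10/11) → C = 10
  (0, 0) → C = 0

The binding constraints are 12a + 8b = 10 and b = 0.
Solving simultaneously gives a = 5/6, b = 0.

a = 5/6, b = 0, minimum C = -35/6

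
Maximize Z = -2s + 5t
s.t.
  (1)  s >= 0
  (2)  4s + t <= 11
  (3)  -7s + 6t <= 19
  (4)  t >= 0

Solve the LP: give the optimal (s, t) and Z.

s = 47/31, t = 153/31, maximum Z = 671/31

Vertices and Z = -2s + 5t:
  (0, 19/6) → Z = 95/6
  (0, 0) → Z = 0
  (47/31, 153/31) → Z = 671/31
  (11/4, 0) → Z = -11/2

The binding constraints are 4s + t = 11 and -7s + 6t = 19.
Solving simultaneously gives s = 47/31, t = 153/31.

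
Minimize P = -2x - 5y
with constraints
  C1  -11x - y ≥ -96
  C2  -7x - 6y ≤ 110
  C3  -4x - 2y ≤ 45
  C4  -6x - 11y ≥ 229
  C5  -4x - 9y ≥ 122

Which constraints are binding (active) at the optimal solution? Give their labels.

C2 and C4

Feasible corners and P = -2x - 5y:
  (686/59, -1882/59) → P = 8038/59
  (257/23, -619/23) → P = 2581/23
  (4, -23) → P = 107

The minimum is at (4, -23). Substituting into each constraint, equality holds for C2 and C4; the remaining constraints have slack.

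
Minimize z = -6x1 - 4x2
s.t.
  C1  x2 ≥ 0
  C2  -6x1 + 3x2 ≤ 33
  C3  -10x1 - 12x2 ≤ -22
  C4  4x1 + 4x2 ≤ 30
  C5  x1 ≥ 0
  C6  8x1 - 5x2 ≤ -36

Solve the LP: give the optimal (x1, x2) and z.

x1 = 3/26, x2 = 96/13, minimum z = -393/13

Vertices and z = -6x1 - 4x2:
  (0, 15/2) → z = -30
  (3/26, 96/13) → z = -393/13
  (0, 36/5) → z = -144/5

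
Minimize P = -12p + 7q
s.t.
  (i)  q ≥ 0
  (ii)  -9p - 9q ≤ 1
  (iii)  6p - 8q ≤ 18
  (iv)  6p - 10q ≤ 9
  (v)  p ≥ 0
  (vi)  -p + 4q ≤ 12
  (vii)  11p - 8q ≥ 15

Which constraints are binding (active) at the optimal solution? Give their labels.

Corner points and P = -12p + 7q:
  (3/2, 0) → P = -18
  (15/11, 0) → P = -180/11
  (9, 9/2) → P = -153/2
  (21/2, 45/8) → P = -693/8
  (13/3, 49/12) → P = -281/12

The minimum is at (21/2, 45/8). Substituting into each constraint, equality holds for (iii) and (vi); the remaining constraints have slack.

(iii) and (vi)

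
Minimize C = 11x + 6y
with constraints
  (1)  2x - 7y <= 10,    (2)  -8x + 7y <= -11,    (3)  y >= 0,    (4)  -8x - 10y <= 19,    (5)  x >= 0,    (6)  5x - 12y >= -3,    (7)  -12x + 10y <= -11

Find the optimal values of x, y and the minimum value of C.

x = 11/8, y = 0, minimum C = 121/8

Corner points and C = 11x + 6y:
  (5, 0) → C = 55
  (11/8, 0) → C = 121/8
  (153/61, 79/61) → C = 2157/61
The feasible region is unbounded (it extends along (7, 2), (12, 5)), but C strictly increases along every unbounded feasible direction, so there is no improving ray and the minimum is attained at a vertex.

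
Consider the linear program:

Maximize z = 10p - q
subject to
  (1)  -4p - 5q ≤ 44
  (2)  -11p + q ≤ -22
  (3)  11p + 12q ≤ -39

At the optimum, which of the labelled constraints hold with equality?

Vertices and z = 10p - q:
  (66/59, -572/59) → z = 1232/59
  (333/7, -328/7) → z = 3658/7
  (225/143, -61/13) → z = 2921/143

The maximum is at (333/7, -328/7). Substituting into each constraint, equality holds for (1) and (3); the remaining constraints have slack.

(1) and (3)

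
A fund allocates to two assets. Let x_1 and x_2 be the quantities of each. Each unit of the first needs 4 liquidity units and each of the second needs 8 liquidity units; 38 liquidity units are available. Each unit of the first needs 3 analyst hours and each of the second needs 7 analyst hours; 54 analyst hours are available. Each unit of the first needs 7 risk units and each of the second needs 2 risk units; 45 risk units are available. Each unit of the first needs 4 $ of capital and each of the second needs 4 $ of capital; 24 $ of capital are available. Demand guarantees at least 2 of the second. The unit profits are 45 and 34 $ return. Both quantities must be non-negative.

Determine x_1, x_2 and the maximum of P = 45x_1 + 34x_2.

Extreme points and P = 45x_1 + 34x_2:
  (0, 19/4) → P = 323/2
  (0, 2) → P = 68
  (5/2, 7/2) → P = 463/2
  (4, 2) → P = 248

x_1 = 4, x_2 = 2, maximum P = 248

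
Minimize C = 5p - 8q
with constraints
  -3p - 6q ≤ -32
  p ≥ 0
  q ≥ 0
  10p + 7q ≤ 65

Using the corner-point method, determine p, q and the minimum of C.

p = 0, q = 65/7, minimum C = -520/7

Vertices and C = 5p - 8q:
  (0, 16/3) → C = -128/3
  (166/39, 125/39) → C = -170/39
  (0, 65/7) → C = -520/7

At the optimal vertex, p = 0 and 10p + 7q = 65.
Solving simultaneously gives p = 0, q = 65/7.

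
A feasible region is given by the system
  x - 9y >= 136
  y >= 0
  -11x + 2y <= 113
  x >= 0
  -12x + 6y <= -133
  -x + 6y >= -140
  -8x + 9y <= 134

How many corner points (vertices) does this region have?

3

Intersecting each pair of boundary lines and keeping only the points that satisfy every inequality leaves:
  (136, 0)
  (148, 4/3)
  (140, 0)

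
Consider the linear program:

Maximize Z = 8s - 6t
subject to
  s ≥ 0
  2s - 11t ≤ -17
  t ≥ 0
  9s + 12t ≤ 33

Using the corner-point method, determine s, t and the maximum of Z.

Extreme points and Z = 8s - 6t:
  (0, 17/11) → Z = -102/11
  (0, 11/4) → Z = -33/2
  (53/41, 73/41) → Z = -14/41

At the optimal vertex, 2s - 11t = -17 and 9s + 12t = 33.
Solving simultaneously gives s = 53/41, t = 73/41.

s = 53/41, t = 73/41, maximum Z = -14/41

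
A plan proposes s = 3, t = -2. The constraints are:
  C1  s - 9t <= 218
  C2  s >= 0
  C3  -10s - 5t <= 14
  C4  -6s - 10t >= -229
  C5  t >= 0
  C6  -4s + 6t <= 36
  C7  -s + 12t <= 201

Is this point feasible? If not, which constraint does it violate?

Constraint C5: t = -2, which is not ≥ 0. All other constraints are satisfied.

not feasible — violates C5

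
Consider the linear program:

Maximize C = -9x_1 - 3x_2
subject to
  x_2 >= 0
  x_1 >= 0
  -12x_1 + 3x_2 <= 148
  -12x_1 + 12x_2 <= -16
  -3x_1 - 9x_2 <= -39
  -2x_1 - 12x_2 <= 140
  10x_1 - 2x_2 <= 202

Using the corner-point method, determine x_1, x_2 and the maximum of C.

x_1 = 17/4, x_2 = 35/12, maximum C = -47

Extreme points and C = -9x_1 - 3x_2:
  (13, 0) → C = -117
  (101/5, 0) → C = -909/5
  (17/4, 35/12) → C = -47
  (299/12, 283/12) → C = -295

At the optimal vertex, -12x_1 + 12x_2 = -16 and -3x_1 - 9x_2 = -39.
Solving simultaneously gives x_1 = 17/4, x_2 = 35/12.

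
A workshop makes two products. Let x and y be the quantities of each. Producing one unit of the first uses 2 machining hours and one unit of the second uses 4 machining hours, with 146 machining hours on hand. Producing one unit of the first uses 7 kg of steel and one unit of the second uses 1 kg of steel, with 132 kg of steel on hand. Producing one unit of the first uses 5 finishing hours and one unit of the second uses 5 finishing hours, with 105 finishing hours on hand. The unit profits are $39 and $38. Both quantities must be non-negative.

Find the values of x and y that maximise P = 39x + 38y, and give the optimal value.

x = 37/2, y = 5/2, maximum P = 1633/2

Extreme points and P = 39x + 38y:
  (0, 0) → P = 0
  (0, 21) → P = 798
  (132/7, 0) → P = 5148/7
  (37/2, 5/2) → P = 1633/2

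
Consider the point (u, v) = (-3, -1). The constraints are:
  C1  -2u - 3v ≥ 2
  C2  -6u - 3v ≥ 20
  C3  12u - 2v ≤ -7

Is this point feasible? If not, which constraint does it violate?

feasible

C1: 9 ≥ 2 ✓
C2: 21 ≥ 20 ✓
C3: -34 ≤ -7 ✓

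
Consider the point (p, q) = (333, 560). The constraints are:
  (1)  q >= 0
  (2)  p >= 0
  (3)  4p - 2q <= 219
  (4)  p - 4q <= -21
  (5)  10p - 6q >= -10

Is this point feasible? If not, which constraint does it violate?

not feasible — violates (5)

Constraint (5): 10p - 6q = -30, which is not ≥ -10. All other constraints are satisfied.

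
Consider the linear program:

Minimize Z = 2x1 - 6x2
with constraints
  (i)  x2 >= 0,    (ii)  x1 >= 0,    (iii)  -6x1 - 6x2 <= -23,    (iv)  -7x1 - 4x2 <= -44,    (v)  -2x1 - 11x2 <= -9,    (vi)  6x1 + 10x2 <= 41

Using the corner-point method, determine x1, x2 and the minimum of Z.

x1 = 6, x2 = 1/2, minimum Z = 9

Vertices and Z = 2x1 - 6x2:
  (44/7, 0) → Z = 88/7
  (41/6, 0) → Z = 41/3
  (6, 1/2) → Z = 9

The binding constraints are -7x1 - 4x2 = -44 and 6x1 + 10x2 = 41.
Solving simultaneously gives x1 = 6, x2 = 1/2.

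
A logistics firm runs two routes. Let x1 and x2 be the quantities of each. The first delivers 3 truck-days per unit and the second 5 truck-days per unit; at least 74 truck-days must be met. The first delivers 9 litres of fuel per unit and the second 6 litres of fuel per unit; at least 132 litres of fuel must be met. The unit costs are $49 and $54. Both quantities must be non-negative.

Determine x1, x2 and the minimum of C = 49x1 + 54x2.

x1 = 8, x2 = 10, minimum C = 932

Corner points and C = 49x1 + 54x2:
  (0, 22) → C = 1188
  (74/3, 0) → C = 3626/3
  (8, 10) → C = 932
The feasible region is unbounded (it extends along (0, 1), (1, 0)), but C strictly increases along every unbounded feasible direction, so there is no improving ray and the minimum is attained at a vertex.

The binding constraints are 3x1 + 5x2 = 74 and 9x1 + 6x2 = 132.
Solving simultaneously gives x1 = 8, x2 = 10.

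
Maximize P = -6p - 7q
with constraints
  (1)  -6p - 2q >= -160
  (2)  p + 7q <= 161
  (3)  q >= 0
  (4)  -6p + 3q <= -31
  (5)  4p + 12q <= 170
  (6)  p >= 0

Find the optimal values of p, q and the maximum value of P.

Vertices and P = -6p - 7q:
  (80/3, 0) → P = -160
  (395/16, 95/16) → P = -3035/16
  (31/6, 0) → P = -31
  (21/2, 32/3) → P = -413/3

p = 31/6, q = 0, maximum P = -31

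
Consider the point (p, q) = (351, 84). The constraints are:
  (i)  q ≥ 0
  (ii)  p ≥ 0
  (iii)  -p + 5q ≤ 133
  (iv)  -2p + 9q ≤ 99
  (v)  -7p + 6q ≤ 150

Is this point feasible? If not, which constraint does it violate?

feasible

(i): 84 ≥ 0 ✓
(ii): 351 ≥ 0 ✓
(iii): 69 ≤ 133 ✓
(iv): 54 ≤ 99 ✓
(v): -1953 ≤ 150 ✓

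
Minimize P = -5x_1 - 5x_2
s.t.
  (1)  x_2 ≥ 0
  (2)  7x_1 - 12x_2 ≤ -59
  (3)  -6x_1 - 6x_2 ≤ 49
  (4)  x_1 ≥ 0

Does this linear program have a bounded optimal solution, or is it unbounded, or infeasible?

From the feasible point (0, 59/12), moving in the direction (0, 1) keeps every constraint satisfied while P decreases without bound.

unbounded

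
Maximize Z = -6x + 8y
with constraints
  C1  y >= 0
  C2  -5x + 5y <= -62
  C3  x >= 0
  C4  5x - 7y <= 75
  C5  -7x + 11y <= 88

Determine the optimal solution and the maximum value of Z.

The binding constraints are -5x + 5y = -62 and -7x + 11y = 88.
Solving simultaneously gives x = 561/10, y = 437/10.

x = 561/10, y = 437/10, maximum Z = 13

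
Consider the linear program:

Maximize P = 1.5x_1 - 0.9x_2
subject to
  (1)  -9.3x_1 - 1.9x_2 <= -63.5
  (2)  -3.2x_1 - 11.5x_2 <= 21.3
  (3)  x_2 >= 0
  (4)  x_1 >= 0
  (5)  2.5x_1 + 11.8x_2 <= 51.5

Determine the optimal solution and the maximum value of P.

x_1 = 20.6, x_2 = 0, maximum P = 30.9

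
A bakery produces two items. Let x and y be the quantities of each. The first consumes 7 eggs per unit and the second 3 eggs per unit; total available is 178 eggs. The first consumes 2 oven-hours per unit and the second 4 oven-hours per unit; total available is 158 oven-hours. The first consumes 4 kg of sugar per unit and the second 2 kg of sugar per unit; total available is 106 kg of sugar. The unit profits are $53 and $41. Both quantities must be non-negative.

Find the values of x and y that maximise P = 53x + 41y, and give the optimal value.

x = 9, y = 35, maximum P = 1912

Corner points and P = 53x + 41y:
  (0, 0) → P = 0
  (0, 79/2) → P = 3239/2
  (178/7, 0) → P = 9434/7
  (19, 15) → P = 1622
  (9, 35) → P = 1912

The binding constraints are 2x + 4y = 158 and 4x + 2y = 106.
Solving simultaneously gives x = 9, y = 35.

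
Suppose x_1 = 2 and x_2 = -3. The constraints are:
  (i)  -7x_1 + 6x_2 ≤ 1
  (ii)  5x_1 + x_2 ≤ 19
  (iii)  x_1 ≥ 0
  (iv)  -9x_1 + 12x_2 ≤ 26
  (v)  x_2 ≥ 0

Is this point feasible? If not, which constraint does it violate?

Constraint (v): x_2 = -3, which is not ≥ 0. All other constraints are satisfied.

not feasible — violates (v)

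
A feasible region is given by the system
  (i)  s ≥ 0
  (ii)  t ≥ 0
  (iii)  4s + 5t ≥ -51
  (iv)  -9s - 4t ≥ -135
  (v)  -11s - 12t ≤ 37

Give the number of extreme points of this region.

The feasible vertices (each the meet of two boundaries and inside every other half-plane) are:
  (0, 0)
  (0, 135/4)
  (15, 0)

3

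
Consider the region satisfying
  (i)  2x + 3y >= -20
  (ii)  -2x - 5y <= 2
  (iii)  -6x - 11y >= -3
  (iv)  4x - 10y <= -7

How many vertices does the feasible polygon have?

Intersecting each pair of boundary lines and keeping only the points that satisfy every inequality leaves:
  (-47/2, 9)
  (-229/4, 63/2)
  (-11/8, 3/20)
  (-47/104, 27/52)

4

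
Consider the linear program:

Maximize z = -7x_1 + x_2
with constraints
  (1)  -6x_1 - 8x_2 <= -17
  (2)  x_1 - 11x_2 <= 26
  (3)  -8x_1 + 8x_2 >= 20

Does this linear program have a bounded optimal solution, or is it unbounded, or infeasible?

From the feasible point (-3/14, 16/7), moving in the direction (-8, 6) keeps every constraint satisfied while z increases without bound.

unbounded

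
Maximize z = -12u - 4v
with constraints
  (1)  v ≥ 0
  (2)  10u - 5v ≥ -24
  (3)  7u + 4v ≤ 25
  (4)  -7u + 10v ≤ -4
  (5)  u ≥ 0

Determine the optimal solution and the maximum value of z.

Extreme points and z = -12u - 4v:
  (25/7, 0) → z = -300/7
  (4/7, 0) → z = -48/7
  (19/7, 3/2) → z = -270/7

u = 4/7, v = 0, maximum z = -48/7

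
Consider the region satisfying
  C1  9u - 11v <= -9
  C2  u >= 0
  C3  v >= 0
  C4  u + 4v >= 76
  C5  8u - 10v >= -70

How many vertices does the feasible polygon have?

3

Pairwise boundary intersections that survive every other constraint:
  (800/47, 693/47)
  (340, 279)
  (80/7, 113/7)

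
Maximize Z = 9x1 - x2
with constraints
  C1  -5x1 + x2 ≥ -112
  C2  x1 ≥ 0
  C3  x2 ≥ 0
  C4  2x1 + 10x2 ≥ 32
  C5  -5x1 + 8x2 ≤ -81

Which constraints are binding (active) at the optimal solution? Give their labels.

C1 and C5

Extreme points and Z = 9x1 - x2:
  (112/5, 0) → Z = 1008/5
  (163/7, 31/7) → Z = 1436/7
  (81/5, 0) → Z = 729/5

The maximum is at (163/7, 31/7). Substituting into each constraint, equality holds for C1 and C5; the remaining constraints have slack.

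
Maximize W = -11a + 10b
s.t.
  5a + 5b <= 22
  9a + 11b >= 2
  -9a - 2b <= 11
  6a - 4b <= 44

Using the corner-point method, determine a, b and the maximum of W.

Corner points and W = -11a + 10b:
  (-99/35, 253/35) → W = 517/5
  (154/25, -44/25) → W = -2134/25
  (-125/81, 13/9) → W = 2545/81
  (82/17, -64/17) → W = -1542/17

The optimum lies where 5a + 5b = 22 and -9a - 2b = 11.
Solving simultaneously gives a = -99/35, b = 253/35.

a = -99/35, b = 253/35, maximum W = 517/5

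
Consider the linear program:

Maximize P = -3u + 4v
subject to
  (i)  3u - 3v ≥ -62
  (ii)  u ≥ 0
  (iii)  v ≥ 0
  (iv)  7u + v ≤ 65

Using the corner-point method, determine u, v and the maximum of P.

u = 133/24, v = 629/24, maximum P = 2117/24

Vertices and P = -3u + 4v:
  (0, 62/3) → P = 248/3
  (133/24, 629/24) → P = 2117/24
  (0, 0) → P = 0
  (65/7, 0) → P = -195/7

The binding constraints are 3u - 3v = -62 and 7u + v = 65.
Solving simultaneously gives u = 133/24, v = 629/24.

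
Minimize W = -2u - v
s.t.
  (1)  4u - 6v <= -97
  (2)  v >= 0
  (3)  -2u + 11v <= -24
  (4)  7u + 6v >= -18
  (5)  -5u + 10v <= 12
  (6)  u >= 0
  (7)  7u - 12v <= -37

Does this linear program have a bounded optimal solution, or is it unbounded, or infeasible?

infeasible

The boundaries u = 0 and 7u - 12v = -37 meet at (0, 37/12), but that point violates 4u - 6v ≤ -97. Every candidate vertex is excluded by some other constraint, so the feasible region is empty.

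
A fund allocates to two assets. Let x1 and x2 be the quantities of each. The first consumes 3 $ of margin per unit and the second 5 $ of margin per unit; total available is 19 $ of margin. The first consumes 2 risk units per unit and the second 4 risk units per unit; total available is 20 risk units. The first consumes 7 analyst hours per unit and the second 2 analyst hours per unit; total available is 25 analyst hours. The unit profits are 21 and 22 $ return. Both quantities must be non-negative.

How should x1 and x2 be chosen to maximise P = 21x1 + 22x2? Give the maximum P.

Extreme points and P = 21x1 + 22x2:
  (0, 0) → P = 0
  (0, 19/5) → P = 418/5
  (25/7, 0) → P = 75
  (3, 2) → P = 107

x1 = 3, x2 = 2, maximum P = 107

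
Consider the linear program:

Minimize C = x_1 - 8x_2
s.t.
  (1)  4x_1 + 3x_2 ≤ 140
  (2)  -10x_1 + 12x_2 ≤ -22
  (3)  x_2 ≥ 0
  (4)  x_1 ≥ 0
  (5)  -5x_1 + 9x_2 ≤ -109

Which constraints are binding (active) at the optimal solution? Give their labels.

Vertices and C = x_1 - 8x_2:
  (35, 0) → C = 35
  (529/17, 88/17) → C = -175/17
  (109/5, 0) → C = 109/5

The minimum is at (529/17, 88/17). Substituting into each constraint, equality holds for (1) and (5); the remaining constraints have slack.

(1) and (5)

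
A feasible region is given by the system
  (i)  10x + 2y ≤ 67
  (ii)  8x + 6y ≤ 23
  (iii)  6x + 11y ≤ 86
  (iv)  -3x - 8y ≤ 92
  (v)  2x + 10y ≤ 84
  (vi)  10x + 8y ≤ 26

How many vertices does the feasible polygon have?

Intersecting each pair of boundary lines and keeping only the points that satisfy every inequality leaves:
  (89/11, -153/22)
  (360/37, -1121/74)
  (7, -11/2)
  (-796/7, 218/7)
  (-103/21, 197/21)

5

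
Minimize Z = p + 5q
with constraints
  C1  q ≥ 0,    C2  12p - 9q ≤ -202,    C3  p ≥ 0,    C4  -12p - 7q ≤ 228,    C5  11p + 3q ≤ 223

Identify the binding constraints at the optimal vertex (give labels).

Feasible corners and Z = p + 5q:
  (0, 202/9) → Z = 1010/9
  (467/45, 4898/135) → Z = 25891/135
  (0, 223/3) → Z = 1115/3

The minimum is at (0, 202/9). Substituting into each constraint, equality holds for C2 and C3; the remaining constraints have slack.

C2 and C3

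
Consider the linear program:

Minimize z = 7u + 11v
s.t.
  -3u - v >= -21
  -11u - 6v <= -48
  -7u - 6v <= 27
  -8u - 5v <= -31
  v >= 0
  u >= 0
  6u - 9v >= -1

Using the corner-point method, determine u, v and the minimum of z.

Extreme points and z = 7u + 11v:
  (7, 0) → z = 49
  (188/33, 43/11) → z = 2735/33
  (48/11, 0) → z = 336/11
  (142/45, 299/135) → z = 6271/135

u = 48/11, v = 0, minimum z = 336/11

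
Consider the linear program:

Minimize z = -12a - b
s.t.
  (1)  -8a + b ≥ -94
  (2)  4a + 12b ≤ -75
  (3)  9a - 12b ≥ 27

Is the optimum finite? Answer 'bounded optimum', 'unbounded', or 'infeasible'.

bounded optimum

Extreme points and z = -12a - b:
  (1053/100, -244/25) → z = -583/5
  (-48/13, -261/52) → z = 2565/52
The feasible region has finitely many vertices and no improving ray; the minimum is -583/5 at (1053/100, -244/25).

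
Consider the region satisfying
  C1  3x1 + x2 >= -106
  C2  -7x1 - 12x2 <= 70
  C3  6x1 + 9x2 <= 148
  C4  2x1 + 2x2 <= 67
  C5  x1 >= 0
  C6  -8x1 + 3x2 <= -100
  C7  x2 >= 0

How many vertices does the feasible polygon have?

3

Of the 21 pairwise boundary intersections, those satisfying every inequality are:
  (224/15, 292/45)
  (74/3, 0)
  (25/2, 0)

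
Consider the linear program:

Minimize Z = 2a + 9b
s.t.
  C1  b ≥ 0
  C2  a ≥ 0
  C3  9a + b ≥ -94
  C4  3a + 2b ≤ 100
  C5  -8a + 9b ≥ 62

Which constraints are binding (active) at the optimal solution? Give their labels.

Corner points and Z = 2a + 9b:
  (0, 50) → Z = 450
  (0, 62/9) → Z = 62
  (776/43, 986/43) → Z = 10426/43

The minimum is at (0, 62/9). Substituting into each constraint, equality holds for C2 and C5; the remaining constraints have slack.

C2 and C5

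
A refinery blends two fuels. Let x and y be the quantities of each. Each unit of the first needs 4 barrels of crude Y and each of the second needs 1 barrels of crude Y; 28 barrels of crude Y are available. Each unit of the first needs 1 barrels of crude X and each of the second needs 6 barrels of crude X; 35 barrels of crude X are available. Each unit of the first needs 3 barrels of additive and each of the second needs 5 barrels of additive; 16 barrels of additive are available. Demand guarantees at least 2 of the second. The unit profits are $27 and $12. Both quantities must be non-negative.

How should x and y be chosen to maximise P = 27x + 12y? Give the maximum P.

Feasible corners and P = 27x + 12y:
  (0, 16/5) → P = 192/5
  (0, 2) → P = 24
  (2, 2) → P = 78

x = 2, y = 2, maximum P = 78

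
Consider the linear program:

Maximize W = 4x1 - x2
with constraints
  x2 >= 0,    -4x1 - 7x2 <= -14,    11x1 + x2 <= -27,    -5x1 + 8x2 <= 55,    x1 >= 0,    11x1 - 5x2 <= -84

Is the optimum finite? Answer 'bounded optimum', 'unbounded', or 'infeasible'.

The boundaries x1 = 0 and 11x1 - 5x2 = -84 meet at (0, 84/5), but that point violates 11x1 + x2 ≤ -27. Every candidate vertex is excluded by some other constraint, so the feasible region is empty.

infeasible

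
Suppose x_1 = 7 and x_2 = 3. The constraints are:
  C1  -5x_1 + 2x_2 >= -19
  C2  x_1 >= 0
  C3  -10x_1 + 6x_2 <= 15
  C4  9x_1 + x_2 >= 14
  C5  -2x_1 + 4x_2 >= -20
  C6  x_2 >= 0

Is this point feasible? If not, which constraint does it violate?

not feasible — violates C1

Constraint C1: -5x_1 + 2x_2 = -29, which is not ≥ -19. All other constraints are satisfied.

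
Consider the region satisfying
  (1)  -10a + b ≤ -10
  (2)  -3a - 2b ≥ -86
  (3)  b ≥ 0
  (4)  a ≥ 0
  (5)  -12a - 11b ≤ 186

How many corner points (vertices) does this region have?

3

Of the 10 pairwise boundary intersections, those satisfying every inequality are:
  (106/23, 830/23)
  (1, 0)
  (86/3, 0)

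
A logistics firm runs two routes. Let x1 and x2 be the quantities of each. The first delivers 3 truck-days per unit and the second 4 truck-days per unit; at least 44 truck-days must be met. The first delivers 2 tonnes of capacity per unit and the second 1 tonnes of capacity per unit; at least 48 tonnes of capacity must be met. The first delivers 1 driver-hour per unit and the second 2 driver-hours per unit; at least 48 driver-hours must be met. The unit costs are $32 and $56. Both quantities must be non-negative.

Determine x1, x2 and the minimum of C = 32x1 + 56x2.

Feasible corners and C = 32x1 + 56x2:
  (0, 48) → C = 2688
  (48, 0) → C = 1536
  (16, 16) → C = 1408
The feasible region is unbounded (it extends along (0, 1), (1, 0)), but C strictly increases along every unbounded feasible direction, so there is no improving ray and the minimum is attained at a vertex.

x1 = 16, x2 = 16, minimum C = 1408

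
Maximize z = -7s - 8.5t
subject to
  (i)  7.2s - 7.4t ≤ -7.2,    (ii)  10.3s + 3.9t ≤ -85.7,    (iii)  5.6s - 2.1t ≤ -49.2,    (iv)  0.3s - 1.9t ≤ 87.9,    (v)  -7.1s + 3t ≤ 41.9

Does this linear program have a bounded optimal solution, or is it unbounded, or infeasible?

infeasible

The boundaries 7.2s - 7.4t = -7.2 and 10.3s + 3.9t = -85.7 meet at (-33113/5215, -27144/5215), but that point violates 5.6s - 2.1t ≤ -49.2. Every candidate vertex is excluded by some other constraint, so the feasible region is empty.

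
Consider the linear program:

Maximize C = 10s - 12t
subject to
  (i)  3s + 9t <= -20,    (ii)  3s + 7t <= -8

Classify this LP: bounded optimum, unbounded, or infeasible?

From the feasible point (34/3, -6), moving in the direction (7, -3) keeps every constraint satisfied while C increases without bound.

unbounded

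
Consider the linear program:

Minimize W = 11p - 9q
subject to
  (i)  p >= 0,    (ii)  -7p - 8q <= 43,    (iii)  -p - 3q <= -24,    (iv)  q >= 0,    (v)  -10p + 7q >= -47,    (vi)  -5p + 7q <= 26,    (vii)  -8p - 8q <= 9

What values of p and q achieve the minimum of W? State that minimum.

Extreme points and W = 11p - 9q:
  (309/37, 193/37) → W = 1662/37
  (45/11, 73/11) → W = -162/11
  (73/5, 99/7) → W = 1166/35

p = 45/11, q = 73/11, minimum W = -162/11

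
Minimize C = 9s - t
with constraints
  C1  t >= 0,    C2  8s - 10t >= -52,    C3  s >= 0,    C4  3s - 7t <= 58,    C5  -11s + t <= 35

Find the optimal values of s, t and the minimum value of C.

s = 0, t = 26/5, minimum C = -26/5

Extreme points and C = 9s - t:
  (0, 0) → C = 0
  (58/3, 0) → C = 174
  (0, 26/5) → C = -26/5
The feasible region is unbounded (it extends along (5, 4), (7, 3)), but C strictly increases along every unbounded feasible direction, so there is no improving ray and the minimum is attained at a vertex.

The binding constraints are 8s - 10t = -52 and s = 0.
Solving simultaneously gives s = 0, t = 26/5.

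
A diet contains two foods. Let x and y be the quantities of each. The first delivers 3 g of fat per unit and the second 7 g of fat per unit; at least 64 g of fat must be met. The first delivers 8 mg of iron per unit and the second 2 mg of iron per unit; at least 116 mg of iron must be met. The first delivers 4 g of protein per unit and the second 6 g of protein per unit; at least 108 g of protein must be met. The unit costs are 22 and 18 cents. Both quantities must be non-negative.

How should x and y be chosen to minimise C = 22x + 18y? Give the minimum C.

x = 12, y = 10, minimum C = 444

Extreme points and C = 22x + 18y:
  (0, 58) → C = 1044
  (27, 0) → C = 594
  (12, 10) → C = 444
The feasible region is unbounded (it extends along (0, 1), (1, 0)), but C strictly increases along every unbounded feasible direction, so there is no improving ray and the minimum is attained at a vertex.

The binding constraints are 8x + 2y = 116 and 4x + 6y = 108.
Solving simultaneously gives x = 12, y = 10.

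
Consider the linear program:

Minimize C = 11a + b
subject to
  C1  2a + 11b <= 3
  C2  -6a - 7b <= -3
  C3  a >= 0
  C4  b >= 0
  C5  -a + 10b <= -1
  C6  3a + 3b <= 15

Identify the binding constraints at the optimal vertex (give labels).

C4 and C5

Corner points and C = 11a + b:
  (3/2, 0) → C = 33/2
  (41/31, 1/31) → C = 452/31
  (1, 0) → C = 11

The minimum is at (1, 0). Substituting into each constraint, equality holds for C4 and C5; the remaining constraints have slack.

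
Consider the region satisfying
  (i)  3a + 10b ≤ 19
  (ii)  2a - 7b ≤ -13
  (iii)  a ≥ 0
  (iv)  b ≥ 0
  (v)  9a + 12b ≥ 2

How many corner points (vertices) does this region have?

3

The feasible vertices (each the meet of two boundaries and inside every other half-plane) are:
  (3/41, 77/41)
  (0, 19/10)
  (0, 13/7)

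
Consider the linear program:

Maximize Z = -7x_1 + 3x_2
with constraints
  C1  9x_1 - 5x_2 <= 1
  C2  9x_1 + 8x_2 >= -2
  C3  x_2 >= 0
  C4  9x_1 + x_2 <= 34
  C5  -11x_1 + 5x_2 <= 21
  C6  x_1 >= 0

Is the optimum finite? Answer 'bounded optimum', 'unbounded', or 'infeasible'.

Corner points and Z = -7x_1 + 3x_2:
  (1/9, 0) → Z = -7/9
  (19/6, 11/2) → Z = -17/3
  (0, 0) → Z = 0
  (149/56, 563/56) → Z = 323/28
  (0, 21/5) → Z = 63/5
The feasible region has finitely many vertices and no improving ray; the maximum is 63/5 at (0, 21/5).

bounded optimum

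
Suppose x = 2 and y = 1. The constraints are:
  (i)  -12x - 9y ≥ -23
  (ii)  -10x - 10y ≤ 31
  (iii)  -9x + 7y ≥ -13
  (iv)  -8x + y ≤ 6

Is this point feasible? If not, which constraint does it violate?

Constraint (i): -12x - 9y = -33, which is not ≥ -23. All other constraints are satisfied.

not feasible — violates (i)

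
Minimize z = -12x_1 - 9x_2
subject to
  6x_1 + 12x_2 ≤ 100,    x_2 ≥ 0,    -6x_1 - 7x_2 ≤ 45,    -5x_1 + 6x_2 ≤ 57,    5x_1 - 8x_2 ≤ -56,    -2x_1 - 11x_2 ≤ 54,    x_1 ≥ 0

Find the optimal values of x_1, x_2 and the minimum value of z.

Extreme points and z = -12x_1 - 9x_2:
  (32/27, 209/27) → z = -755/9
  (0, 25/3) → z = -75
  (0, 7) → z = -63

x_1 = 32/27, x_2 = 209/27, minimum z = -755/9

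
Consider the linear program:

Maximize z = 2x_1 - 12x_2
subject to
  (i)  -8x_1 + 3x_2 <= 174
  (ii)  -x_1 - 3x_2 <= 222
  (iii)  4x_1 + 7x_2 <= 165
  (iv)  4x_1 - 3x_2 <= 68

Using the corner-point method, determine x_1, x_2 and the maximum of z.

x_1 = -154/5, x_2 = -956/15, maximum z = 3516/5

Feasible corners and z = 2x_1 - 12x_2:
  (-44, -178/3) → z = 624
  (-723/68, 504/17) → z = -12819/34
  (-154/5, -956/15) → z = 3516/5
  (971/40, 97/10) → z = -1357/20

The binding constraints are -x_1 - 3x_2 = 222 and 4x_1 - 3x_2 = 68.
Solving simultaneously gives x_1 = -154/5, x_2 = -956/15.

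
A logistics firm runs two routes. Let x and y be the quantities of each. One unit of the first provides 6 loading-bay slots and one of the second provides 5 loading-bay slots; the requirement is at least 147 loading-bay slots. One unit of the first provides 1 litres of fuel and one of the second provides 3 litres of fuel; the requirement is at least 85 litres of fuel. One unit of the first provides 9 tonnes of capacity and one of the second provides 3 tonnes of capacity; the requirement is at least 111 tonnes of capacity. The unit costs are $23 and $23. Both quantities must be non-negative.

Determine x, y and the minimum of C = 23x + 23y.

Corner points and C = 23x + 23y:
  (0, 37) → C = 851
  (85, 0) → C = 1955
  (13/4, 109/4) → C = 1403/2
The feasible region is unbounded (it extends along (0, 1), (1, 0)), but C strictly increases along every unbounded feasible direction, so there is no improving ray and the minimum is attained at a vertex.

The optimum lies where x + 3y = 85 and 9x + 3y = 111.
Solving simultaneously gives x = 13/4, y = 109/4.

x = 13/4, y = 109/4, minimum C = 1403/2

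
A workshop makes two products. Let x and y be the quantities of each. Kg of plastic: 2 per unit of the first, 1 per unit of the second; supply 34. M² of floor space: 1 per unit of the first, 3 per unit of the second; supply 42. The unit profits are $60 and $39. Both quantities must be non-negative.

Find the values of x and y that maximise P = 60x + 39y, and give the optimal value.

Extreme points and P = 60x + 39y:
  (0, 0) → P = 0
  (0, 14) → P = 546
  (17, 0) → P = 1020
  (12, 10) → P = 1110

The optimum lies where 2x + y = 34 and x + 3y = 42.
Solving simultaneously gives x = 12, y = 10.

x = 12, y = 10, maximum P = 1110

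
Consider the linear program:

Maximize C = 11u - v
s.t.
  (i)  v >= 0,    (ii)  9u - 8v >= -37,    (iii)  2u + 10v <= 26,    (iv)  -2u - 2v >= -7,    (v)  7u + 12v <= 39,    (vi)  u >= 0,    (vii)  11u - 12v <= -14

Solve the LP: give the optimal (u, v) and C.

Extreme points and C = 11u - v:
  (9/8, 19/8) → C = 10
  (0, 13/5) → C = -13/5
  (28/23, 105/46) → C = 511/46
  (0, 7/6) → C = -7/6

u = 28/23, v = 105/46, maximum C = 511/46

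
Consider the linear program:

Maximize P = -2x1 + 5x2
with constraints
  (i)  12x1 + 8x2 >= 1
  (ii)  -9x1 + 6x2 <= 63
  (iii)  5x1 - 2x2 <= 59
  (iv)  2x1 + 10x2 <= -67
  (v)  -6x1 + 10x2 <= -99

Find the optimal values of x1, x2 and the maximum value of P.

x1 = 21/4, x2 = -31/4, maximum P = -197/4

Vertices and P = -2x1 + 5x2:
  (237/32, -703/64) → P = -4463/64
  (21/4, -31/4) → P = -197/4
  (76/9, -151/18) → P = -353/6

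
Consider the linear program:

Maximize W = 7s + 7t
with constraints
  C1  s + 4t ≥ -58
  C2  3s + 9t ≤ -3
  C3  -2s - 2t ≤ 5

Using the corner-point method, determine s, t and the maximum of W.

Feasible corners and W = 7s + 7t:
  (170, -57) → W = 791
  (16, -37/2) → W = -35/2
  (-13/4, 3/4) → W = -35/2

s = 170, t = -57, maximum W = 791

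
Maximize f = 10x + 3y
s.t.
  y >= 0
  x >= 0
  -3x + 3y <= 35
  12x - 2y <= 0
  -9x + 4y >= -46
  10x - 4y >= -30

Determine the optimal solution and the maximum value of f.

Vertices and f = 10x + 3y:
  (0, 0) → f = 0
  (0, 15/2) → f = 45/2
  (15/7, 90/7) → f = 60

The binding constraints are 12x - 2y = 0 and 10x - 4y = -30.
Solving simultaneously gives x = 15/7, y = 90/7.

x = 15/7, y = 90/7, maximum f = 60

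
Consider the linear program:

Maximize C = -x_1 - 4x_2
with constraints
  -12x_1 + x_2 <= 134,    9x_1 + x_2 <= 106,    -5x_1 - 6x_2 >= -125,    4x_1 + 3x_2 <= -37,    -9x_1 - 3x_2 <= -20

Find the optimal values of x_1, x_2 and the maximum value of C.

Feasible corners and C = -x_1 - 4x_2:
  (355/23, -757/23) → C = 2673/23
  (149/9, -43) → C = 1399/9
  (57/5, -413/15) → C = 1481/15

x_1 = 149/9, x_2 = -43, maximum C = 1399/9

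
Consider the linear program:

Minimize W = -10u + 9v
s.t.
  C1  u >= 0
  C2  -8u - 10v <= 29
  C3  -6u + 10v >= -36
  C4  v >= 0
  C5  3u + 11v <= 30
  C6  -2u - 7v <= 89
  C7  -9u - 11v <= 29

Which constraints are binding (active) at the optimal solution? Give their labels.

C3 and C5

Corner points and W = -10u + 9v:
  (0, 0) → W = 0
  (0, 30/11) → W = 270/11
  (6, 0) → W = -60
  (29/4, 3/4) → W = -263/4

The minimum is at (29/4, 3/4). Substituting into each constraint, equality holds for C3 and C5; the remaining constraints have slack.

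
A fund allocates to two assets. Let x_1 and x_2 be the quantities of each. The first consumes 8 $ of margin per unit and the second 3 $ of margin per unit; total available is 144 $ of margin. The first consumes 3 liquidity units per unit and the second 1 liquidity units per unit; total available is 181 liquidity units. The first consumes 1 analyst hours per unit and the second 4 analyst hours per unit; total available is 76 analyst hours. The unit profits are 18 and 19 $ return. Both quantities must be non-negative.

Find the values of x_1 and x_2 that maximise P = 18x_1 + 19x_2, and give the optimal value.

x_1 = 12, x_2 = 16, maximum P = 520

Feasible corners and P = 18x_1 + 19x_2:
  (0, 0) → P = 0
  (0, 19) → P = 361
  (18, 0) → P = 324
  (12, 16) → P = 520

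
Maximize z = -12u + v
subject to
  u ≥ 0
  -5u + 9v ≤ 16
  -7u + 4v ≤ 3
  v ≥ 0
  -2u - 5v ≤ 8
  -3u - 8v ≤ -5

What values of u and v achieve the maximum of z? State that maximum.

Feasible corners and z = -12u + v:
  (0, 3/4) → z = 3/4
  (0, 5/8) → z = 5/8
  (37/43, 97/43) → z = -347/43
  (5/3, 0) → z = -20
The feasible region is unbounded (it extends along (9, 5), (1, 0)), but z strictly decreases along every unbounded feasible direction, so there is no improving ray and the maximum is attained at a vertex.

The optimum lies where u = 0 and -7u + 4v = 3.
Solving simultaneously gives u = 0, v = 3/4.

u = 0, v = 3/4, maximum z = 3/4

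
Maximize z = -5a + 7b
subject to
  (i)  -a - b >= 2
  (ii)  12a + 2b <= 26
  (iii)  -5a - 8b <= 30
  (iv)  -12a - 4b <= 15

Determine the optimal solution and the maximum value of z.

Vertices and z = -5a + 7b:
  (3, -5) → z = -50
  (-7/8, -9/8) → z = -7/2
  (134/43, -245/43) → z = -2385/43
  (0, -15/4) → z = -105/4

The optimum lies where -a - b = 2 and -12a - 4b = 15.
Solving simultaneously gives a = -7/8, b = -9/8.

a = -7/8, b = -9/8, maximum z = -7/2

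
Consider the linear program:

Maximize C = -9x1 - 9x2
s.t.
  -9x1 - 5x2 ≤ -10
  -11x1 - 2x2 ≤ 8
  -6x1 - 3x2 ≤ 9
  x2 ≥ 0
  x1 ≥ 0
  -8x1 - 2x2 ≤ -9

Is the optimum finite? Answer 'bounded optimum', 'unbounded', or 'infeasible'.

bounded optimum

Vertices and C = -9x1 - 9x2:
  (9/8, 0) → C = -81/8
  (0, 9/2) → C = -81/2
The feasible region has finitely many vertices and no improving ray; the maximum is -81/8 at (9/8, 0).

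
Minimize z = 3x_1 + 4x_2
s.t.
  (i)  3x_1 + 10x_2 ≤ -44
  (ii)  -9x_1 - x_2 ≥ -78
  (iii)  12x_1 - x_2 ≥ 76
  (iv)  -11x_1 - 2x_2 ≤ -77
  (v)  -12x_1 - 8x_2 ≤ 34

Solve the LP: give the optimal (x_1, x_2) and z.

x_1 = 329/30, x_2 = -207/10, minimum z = -499/10

Feasible corners and z = 3x_1 + 4x_2:
  (824/87, -210/29) → z = -16/29
  (33/4, -55/8) → z = -11/4
  (329/30, -207/10) → z = -499/10
  (171/16, -649/32) → z = -785/16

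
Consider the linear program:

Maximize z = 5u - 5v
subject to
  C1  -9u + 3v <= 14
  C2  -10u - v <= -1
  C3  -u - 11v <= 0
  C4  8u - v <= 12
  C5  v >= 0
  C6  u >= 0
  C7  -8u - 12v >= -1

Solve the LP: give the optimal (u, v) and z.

u = 1/8, v = 0, maximum z = 5/8

Extreme points and z = 5u - 5v:
  (1/10, 0) → z = 1/2
  (11/112, 1/56) → z = 45/112
  (1/8, 0) → z = 5/8

The optimum lies where v = 0 and -8u - 12v = -1.
Solving simultaneously gives u = 1/8, v = 0.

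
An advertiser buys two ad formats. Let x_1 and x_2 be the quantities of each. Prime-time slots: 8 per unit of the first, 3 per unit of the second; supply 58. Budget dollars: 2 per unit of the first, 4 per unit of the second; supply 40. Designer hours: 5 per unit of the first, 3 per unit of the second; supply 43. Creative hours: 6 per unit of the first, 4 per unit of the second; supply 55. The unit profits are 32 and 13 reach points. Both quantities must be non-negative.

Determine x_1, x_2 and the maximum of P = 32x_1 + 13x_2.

Extreme points and P = 32x_1 + 13x_2:
  (0, 0) → P = 0
  (0, 10) → P = 130
  (29/4, 0) → P = 232
  (5, 6) → P = 238
  (26/7, 57/7) → P = 1573/7

At the optimal vertex, 8x_1 + 3x_2 = 58 and 5x_1 + 3x_2 = 43.
Solving simultaneously gives x_1 = 5, x_2 = 6.

x_1 = 5, x_2 = 6, maximum P = 238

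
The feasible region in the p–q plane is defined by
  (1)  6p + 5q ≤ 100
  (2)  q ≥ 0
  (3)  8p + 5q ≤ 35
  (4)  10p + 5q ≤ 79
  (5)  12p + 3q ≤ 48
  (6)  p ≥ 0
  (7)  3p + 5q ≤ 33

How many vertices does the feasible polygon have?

Pairwise boundary intersections that survive every other constraint:
  (4, 0)
  (0, 0)
  (15/4, 1)
  (2/5, 159/25)
  (0, 33/5)

5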